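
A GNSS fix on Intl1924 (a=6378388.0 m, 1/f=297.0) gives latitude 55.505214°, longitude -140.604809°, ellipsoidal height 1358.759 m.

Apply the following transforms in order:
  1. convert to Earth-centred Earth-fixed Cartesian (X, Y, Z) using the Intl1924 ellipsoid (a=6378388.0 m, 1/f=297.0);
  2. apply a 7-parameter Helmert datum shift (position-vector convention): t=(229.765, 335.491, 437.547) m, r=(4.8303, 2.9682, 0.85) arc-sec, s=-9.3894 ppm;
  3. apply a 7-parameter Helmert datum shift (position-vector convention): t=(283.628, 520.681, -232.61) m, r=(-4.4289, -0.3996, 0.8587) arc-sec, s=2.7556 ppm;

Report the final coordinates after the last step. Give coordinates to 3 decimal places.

start: φ=55.505214°, λ=-140.604809°, h=1358.759 m
→ ECEF (a=6378388.000, f=1/297.0): X=-2798513.0773, Y=-2298331.2158, Z=5234667.7948
→ Helmert 7p (PV): X=-2798172.2374, Y=-2298108.2612, Z=5235042.6406
→ Helmert 7p (PV): X=-2797896.8947, Y=-2297493.1553, Z=5234868.3802

X=-2797896.895 m, Y=-2297493.155 m, Z=5234868.380 m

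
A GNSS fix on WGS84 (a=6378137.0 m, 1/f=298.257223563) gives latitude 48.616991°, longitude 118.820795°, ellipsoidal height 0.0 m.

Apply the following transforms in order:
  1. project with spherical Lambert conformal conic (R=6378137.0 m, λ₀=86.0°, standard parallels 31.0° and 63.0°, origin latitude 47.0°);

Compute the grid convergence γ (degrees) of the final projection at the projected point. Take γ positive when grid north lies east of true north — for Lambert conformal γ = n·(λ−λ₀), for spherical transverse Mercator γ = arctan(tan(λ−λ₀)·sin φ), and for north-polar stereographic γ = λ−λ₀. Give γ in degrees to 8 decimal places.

start: φ=48.616991°, λ=118.820795°, h=0.000 m
→ into lcc (λ₀=86.0°): φ=48.61699100°, λ−λ₀=32.82079500°
convergence γ = 24.33371449°

24.33371449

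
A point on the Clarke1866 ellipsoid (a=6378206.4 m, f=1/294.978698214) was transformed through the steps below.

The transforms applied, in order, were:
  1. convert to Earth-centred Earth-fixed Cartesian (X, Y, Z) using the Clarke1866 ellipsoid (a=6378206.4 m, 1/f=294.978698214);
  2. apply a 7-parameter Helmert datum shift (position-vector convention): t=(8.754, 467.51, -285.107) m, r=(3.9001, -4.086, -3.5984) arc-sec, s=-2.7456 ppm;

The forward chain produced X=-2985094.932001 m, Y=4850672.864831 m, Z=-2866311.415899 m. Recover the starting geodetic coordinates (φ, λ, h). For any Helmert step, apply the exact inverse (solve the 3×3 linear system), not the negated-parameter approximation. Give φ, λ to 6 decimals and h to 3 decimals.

start: X=-2985094.9320, Y=4850672.8648, Z=-2866311.4159 m
→ Helmert⁻¹: X=-2985253.2700, Y=4850112.4000, Z=-2866066.7485
→ geod (Bowring, a=6378206.400): φ=-26.87000100°, λ=121.61237500°, h=1889.8570 m

φ=-26.870001°, λ=121.612375°, h=1889.857 m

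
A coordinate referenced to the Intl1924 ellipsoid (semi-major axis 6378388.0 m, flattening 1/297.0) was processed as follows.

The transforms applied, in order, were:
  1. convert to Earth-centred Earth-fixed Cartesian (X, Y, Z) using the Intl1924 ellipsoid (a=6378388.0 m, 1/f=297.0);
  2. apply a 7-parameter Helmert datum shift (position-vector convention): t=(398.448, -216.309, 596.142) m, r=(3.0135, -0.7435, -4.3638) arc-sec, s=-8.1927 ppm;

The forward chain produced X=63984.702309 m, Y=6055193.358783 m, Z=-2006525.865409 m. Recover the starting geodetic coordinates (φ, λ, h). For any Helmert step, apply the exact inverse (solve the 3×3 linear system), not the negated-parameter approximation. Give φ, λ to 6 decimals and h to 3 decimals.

φ=-18.453825°, λ=89.399652°, h=3499.552 m

start: X=63984.7023, Y=6055193.3588, Z=-2006525.8654 m
→ Helmert⁻¹: X=63451.4295, Y=6055431.2954, Z=-2007227.1490
→ geod (Bowring, a=6378388.000): φ=-18.45382500°, λ=89.39965200°, h=3499.5520 m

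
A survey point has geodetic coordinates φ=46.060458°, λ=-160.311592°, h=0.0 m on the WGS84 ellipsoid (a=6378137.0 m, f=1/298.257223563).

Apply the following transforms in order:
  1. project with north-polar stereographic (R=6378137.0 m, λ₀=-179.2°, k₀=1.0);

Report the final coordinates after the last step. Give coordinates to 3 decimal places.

start: φ=46.060458°, λ=-160.311592°, h=0.000 m
→ stereo (R=6378137.0, λ₀=-179.2°): E=1665907.6434, N=-4868932.2706

E=1665907.643 m, N=-4868932.271 m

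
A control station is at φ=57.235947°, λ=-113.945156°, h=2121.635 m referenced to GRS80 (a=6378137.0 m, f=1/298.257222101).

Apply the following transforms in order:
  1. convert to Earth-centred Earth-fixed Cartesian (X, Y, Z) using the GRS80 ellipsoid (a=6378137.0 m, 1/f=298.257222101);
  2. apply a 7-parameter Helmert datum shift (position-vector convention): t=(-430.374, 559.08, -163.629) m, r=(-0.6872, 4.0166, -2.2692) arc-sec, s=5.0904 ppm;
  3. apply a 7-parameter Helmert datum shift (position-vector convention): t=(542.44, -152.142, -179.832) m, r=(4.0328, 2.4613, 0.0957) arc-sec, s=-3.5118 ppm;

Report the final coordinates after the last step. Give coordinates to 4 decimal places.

X=-1404473.3322 m, Y=-3162862.5607 m, Z=5341607.2566 m

start: φ=57.235947°, λ=-113.945156°, h=2121.635 m
→ ECEF (a=6378137.000, f=1/298.257222101): X=-1404717.6167, Y=-3163192.6616, Z=5341949.4590
→ Helmert 7p (PV): X=-1405085.9165, Y=-3162616.4321, Z=5341850.9155
→ Helmert 7p (PV): X=-1404473.3322, Y=-3162862.5607, Z=5341607.2566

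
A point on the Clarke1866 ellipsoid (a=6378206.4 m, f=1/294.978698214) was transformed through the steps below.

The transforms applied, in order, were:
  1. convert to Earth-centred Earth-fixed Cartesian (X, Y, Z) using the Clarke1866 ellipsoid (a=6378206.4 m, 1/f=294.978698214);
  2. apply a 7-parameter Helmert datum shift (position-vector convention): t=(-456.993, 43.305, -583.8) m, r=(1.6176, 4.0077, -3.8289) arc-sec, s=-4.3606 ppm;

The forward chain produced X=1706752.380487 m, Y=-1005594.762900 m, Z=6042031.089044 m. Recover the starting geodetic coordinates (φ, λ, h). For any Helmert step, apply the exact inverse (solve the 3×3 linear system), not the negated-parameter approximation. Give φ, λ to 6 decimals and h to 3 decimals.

start: X=1706752.3805, Y=-1005594.7629, Z=6042031.0890 m
→ Helmert⁻¹: X=1707118.0757, Y=-1005563.3750, Z=6042682.2937
→ geod (Bowring, a=6378206.400): φ=71.96168200°, λ=-30.49985000°, h=526.5150 m

φ=71.961682°, λ=-30.499850°, h=526.515 m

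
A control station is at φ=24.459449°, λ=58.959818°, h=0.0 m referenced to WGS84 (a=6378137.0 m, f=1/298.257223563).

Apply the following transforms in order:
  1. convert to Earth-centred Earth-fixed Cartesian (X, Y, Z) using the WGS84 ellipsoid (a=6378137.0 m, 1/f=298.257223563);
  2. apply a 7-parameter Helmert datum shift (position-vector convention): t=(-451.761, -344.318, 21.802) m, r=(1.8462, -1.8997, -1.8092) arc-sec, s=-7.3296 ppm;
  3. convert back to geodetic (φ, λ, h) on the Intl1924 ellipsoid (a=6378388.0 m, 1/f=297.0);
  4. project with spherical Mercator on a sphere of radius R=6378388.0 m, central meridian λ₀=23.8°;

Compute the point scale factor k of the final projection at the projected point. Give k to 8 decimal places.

1.09862424

start: φ=24.459449°, λ=58.959818°, h=0.000 m
→ ECEF (a=6378137.000, f=1/298.257223563): X=2995379.7066, Y=4977239.0037, Z=2624689.6085
→ Helmert 7p (PV): X=2994925.4737, Y=4976808.4390, Z=2624764.3089
→ geod (Bowring, a=6378388.000): φ=24.46293819°, λ=58.96146703°, h=-753.4383 m
→ into merc (λ₀=23.8°): φ=24.46293819°, λ−λ₀=35.16146703°
scale k = 1.09862424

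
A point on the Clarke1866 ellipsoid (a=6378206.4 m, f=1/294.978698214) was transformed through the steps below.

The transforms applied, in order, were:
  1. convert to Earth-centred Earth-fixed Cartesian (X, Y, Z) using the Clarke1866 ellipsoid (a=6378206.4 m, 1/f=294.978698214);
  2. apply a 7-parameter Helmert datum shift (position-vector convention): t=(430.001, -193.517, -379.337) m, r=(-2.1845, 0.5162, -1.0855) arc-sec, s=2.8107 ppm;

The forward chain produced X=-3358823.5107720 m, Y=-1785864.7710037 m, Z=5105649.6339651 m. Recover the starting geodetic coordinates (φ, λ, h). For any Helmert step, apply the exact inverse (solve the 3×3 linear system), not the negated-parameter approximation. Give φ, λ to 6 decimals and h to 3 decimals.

φ=53.496933°, λ=-152.005393°, h=3179.802 m

start: X=-3358823.5108, Y=-1785864.7710, Z=5105649.6340 m
→ Helmert⁻¹: X=-3359247.4505, Y=-1785737.9898, Z=5105987.3003
→ geod (Bowring, a=6378206.400): φ=53.49693300°, λ=-152.00539300°, h=3179.8020 m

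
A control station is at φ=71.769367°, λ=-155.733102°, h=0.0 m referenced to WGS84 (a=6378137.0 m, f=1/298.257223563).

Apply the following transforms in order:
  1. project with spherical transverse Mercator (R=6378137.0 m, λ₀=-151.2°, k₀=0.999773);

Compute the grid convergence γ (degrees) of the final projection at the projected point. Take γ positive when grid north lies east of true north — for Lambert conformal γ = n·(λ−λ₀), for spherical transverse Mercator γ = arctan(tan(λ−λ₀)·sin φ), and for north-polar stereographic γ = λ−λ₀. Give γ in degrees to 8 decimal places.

-4.30644107

start: φ=71.769367°, λ=-155.733102°, h=0.000 m
→ into tm (λ₀=-151.2°): φ=71.76936700°, λ−λ₀=-4.53310200°
convergence γ = -4.30644107°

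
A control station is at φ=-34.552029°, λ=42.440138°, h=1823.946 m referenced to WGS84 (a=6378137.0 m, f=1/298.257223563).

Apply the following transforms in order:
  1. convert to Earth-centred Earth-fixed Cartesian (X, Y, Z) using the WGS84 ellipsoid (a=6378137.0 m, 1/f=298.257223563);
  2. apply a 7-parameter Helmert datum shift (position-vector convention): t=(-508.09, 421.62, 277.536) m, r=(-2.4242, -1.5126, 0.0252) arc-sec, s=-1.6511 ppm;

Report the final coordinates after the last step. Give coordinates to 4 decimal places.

start: φ=-34.552029°, λ=42.440138°, h=1823.946 m
→ ECEF (a=6378137.000, f=1/298.257223563): X=3881991.8513, Y=3549735.8652, Z=-3598081.5049
→ Helmert 7p (PV): X=3881503.3038, Y=3550109.8109, Z=-3597811.2798

X=3881503.3038 m, Y=3550109.8109 m, Z=-3597811.2798 m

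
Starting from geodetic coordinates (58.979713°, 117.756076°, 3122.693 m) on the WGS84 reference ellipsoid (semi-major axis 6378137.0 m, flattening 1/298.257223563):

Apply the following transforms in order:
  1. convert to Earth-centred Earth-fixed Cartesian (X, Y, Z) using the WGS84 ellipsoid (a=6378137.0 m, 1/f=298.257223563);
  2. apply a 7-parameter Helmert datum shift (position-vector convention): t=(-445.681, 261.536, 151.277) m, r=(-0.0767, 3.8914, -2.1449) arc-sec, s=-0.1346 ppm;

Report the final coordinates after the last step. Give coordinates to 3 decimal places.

X=-1535584.407 m, Y=2917600.410 m, Z=5445626.467 m

start: φ=58.979713°, λ=117.756076°, h=3122.693 m
→ ECEF (a=6378137.000, f=1/298.257223563): X=-1535272.0033, Y=2917321.2772, Z=5445448.0432
→ Helmert 7p (PV): X=-1535584.4071, Y=2917600.4104, Z=5445626.4669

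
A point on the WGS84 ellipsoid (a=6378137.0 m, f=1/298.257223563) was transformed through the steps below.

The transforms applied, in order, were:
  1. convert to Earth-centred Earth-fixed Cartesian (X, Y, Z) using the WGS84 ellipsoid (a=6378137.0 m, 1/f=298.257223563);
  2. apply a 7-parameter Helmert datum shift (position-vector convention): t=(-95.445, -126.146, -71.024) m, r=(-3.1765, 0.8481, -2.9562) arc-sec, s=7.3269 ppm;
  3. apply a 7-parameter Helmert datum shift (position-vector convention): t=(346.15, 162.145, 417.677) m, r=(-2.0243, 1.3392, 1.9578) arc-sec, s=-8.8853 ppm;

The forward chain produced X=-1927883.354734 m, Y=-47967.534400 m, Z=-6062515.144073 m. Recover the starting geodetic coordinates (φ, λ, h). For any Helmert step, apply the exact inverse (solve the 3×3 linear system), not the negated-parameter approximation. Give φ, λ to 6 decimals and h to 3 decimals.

start: X=-1927883.3547, Y=-47967.5344, Z=-6062515.1441 m
→ Helmert⁻¹: X=-1928207.7291, Y=-48052.3023, Z=-6062999.6832
→ Helmert⁻¹: X=-1928072.5424, Y=-47860.0692, Z=-6062892.9018
→ geod (Bowring, a=6378137.000): φ=-72.46442400°, λ=-178.57805300°, h=3557.1940 m

φ=-72.464424°, λ=-178.578053°, h=3557.194 m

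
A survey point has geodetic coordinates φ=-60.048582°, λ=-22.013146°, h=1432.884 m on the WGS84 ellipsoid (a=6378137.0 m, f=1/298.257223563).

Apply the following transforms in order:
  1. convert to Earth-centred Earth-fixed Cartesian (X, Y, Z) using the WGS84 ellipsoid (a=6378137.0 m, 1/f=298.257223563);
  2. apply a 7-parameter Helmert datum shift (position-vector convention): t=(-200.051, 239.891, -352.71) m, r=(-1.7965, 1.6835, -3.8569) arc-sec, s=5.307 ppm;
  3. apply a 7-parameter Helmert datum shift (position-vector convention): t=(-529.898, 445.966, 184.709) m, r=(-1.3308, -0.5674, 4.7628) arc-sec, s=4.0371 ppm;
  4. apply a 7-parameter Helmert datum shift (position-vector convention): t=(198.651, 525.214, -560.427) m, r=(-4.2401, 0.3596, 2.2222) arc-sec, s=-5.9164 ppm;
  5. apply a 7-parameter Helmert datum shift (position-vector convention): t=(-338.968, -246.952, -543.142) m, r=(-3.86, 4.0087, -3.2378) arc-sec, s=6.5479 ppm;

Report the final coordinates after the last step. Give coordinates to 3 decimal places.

start: φ=-60.048582°, λ=-22.013146°, h=1432.884 m
→ ECEF (a=6378137.000, f=1/298.257223563): X=2960345.2921, Y=-1196847.3080, Z=-5504422.9932
→ Helmert 7p (PV): X=2960093.6455, Y=-1196717.0658, Z=-5504818.6529
→ Helmert 7p (PV): X=2959618.4737, Y=-1196243.0969, Z=-5504640.3036
→ Helmert 7p (PV): X=2959802.9054, Y=-1195792.0760, Z=-5505148.7321
→ Helmert 7p (PV): X=2959357.5554, Y=-1196196.3421, Z=-5505763.0666

X=2959357.555 m, Y=-1196196.342 m, Z=-5505763.067 m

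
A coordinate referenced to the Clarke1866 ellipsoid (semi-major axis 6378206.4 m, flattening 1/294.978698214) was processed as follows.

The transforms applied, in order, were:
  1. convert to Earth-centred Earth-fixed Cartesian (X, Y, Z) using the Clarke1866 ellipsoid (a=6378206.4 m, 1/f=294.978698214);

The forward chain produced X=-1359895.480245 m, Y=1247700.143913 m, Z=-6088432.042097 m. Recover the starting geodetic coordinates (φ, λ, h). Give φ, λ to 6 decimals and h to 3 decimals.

start: X=-1359895.4802, Y=1247700.1439, Z=-6088432.0421 m
→ geod (Bowring, a=6378206.400): φ=-73.24430900°, λ=137.46370900°, h=3607.5930 m

φ=-73.244309°, λ=137.463709°, h=3607.593 m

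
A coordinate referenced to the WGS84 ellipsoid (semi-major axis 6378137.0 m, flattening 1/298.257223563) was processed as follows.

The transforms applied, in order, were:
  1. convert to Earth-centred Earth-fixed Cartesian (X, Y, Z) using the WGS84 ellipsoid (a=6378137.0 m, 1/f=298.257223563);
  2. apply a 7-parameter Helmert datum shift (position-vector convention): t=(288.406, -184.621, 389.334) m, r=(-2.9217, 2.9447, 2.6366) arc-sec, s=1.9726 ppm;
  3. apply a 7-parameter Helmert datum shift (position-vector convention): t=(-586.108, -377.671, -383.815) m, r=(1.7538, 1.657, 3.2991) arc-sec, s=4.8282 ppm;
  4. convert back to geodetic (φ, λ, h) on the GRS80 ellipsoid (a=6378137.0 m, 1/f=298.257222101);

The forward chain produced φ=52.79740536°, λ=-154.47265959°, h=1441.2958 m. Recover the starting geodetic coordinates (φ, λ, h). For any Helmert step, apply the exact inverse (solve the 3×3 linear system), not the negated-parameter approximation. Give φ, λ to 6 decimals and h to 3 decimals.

φ=52.799742°, λ=-154.480266°, h=1084.229 m

start: φ=52.797405°, λ=-154.472660°, h=1441.296 m
→ ECEF (a=6378137.000, f=1/298.257222101): X=-3488178.6044, Y=-1665819.4835, Z=5058091.4038
→ Helmert⁻¹: X=-3487642.9301, Y=-1665334.9783, Z=5058436.9379
→ Helmert⁻¹: X=-3488017.9501, Y=-1665174.1317, Z=5057964.2435
→ geod (Bowring, a=6378137.000): φ=52.79974200°, λ=-154.48026600°, h=1084.2290 m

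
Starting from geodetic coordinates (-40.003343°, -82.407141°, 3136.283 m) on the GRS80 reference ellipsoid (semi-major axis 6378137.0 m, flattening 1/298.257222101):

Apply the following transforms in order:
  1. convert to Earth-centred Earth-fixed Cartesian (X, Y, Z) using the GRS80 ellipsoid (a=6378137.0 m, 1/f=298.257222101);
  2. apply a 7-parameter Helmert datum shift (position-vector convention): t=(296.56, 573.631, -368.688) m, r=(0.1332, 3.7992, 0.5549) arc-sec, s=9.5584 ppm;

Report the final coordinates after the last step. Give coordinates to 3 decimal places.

X=647013.950 m, Y=-4851421.628 m, Z=-4080708.752 m

start: φ=-40.003343°, λ=-82.407141°, h=3136.283 m
→ ECEF (a=6378137.000, f=1/298.257222101): X=646773.3104, Y=-4851953.2575, Z=-4080286.0163
→ Helmert 7p (PV): X=647013.9499, Y=-4851421.6284, Z=-4080708.7517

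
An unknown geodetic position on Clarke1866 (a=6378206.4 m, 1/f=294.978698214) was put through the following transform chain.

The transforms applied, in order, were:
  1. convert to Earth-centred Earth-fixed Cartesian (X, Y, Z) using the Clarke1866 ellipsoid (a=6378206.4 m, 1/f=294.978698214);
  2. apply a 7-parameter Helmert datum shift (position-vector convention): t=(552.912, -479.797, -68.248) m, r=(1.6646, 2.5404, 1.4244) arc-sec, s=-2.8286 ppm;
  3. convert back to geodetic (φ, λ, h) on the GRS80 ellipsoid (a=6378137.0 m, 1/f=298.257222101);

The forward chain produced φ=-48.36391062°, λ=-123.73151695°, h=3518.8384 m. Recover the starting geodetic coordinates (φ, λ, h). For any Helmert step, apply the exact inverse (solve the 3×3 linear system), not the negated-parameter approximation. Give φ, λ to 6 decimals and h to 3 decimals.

φ=-48.366252°, λ=-123.740766°, h=3488.075 m

start: φ=-48.363911°, λ=-123.731517°, h=3518.838 m
→ ECEF (a=6378137.000, f=1/298.257222101): X=-2358866.6420, Y=-3532759.9383, Z=-4746486.6788
→ Helmert⁻¹: X=-2359392.1629, Y=-3532312.1442, Z=-4746432.4088
→ geod (Bowring, a=6378206.400): φ=-48.36625200°, λ=-123.74076600°, h=3488.0750 m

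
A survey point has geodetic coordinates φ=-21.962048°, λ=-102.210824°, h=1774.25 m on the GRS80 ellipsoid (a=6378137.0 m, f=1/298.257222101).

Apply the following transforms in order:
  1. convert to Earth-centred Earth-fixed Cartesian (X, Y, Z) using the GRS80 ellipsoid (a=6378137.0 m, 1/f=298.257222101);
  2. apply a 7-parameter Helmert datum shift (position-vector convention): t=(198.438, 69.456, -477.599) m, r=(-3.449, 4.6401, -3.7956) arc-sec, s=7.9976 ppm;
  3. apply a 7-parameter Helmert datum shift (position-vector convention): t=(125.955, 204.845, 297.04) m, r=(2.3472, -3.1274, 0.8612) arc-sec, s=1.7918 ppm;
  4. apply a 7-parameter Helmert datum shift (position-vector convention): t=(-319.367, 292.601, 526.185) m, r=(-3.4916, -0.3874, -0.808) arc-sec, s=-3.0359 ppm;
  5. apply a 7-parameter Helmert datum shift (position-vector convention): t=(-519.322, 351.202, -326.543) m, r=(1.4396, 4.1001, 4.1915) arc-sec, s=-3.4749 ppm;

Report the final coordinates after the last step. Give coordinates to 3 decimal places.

X=-1252639.110 m, Y=-5784916.011 m, Z=-2371048.014 m

start: φ=-21.962048°, λ=-102.210824°, h=1774.250 m
→ ECEF (a=6378137.000, f=1/298.257222101): X=-1252073.2405, Y=-5785776.1565, Z=-2371179.5089
→ Helmert 7p (PV): X=-1252044.6265, Y=-5785769.5818, Z=-2371551.1589
→ Helmert 7p (PV): X=-1251860.8004, Y=-5785553.3441, Z=-2371343.1915
→ Helmert 7p (PV): X=-1252194.5768, Y=-5785278.4162, Z=-2370714.2224
→ Helmert 7p (PV): X=-1252639.1100, Y=-5784916.0106, Z=-2371048.0140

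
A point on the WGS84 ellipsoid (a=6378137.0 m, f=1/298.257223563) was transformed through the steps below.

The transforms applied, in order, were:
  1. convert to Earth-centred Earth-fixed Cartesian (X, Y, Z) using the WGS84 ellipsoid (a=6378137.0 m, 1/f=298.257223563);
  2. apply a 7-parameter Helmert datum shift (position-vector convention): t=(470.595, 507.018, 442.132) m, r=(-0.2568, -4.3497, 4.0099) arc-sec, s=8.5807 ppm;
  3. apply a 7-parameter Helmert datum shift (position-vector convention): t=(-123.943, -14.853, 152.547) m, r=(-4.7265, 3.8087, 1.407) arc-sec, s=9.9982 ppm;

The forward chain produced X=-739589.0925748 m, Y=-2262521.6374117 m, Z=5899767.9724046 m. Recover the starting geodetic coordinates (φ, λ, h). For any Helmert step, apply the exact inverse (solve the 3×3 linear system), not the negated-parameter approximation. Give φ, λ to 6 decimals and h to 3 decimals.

φ=68.152907°, λ=-108.106234°, h=1670.205 m

start: X=-739589.0926, Y=-2262521.6374, Z=5899767.9724 m
→ Helmert⁻¹: X=-739582.1250, Y=-2262614.3039, Z=5899490.9368
→ Helmert⁻¹: X=-739965.9677, Y=-2263094.8618, Z=5899010.9741
→ geod (Bowring, a=6378137.000): φ=68.15290700°, λ=-108.10623400°, h=1670.2050 m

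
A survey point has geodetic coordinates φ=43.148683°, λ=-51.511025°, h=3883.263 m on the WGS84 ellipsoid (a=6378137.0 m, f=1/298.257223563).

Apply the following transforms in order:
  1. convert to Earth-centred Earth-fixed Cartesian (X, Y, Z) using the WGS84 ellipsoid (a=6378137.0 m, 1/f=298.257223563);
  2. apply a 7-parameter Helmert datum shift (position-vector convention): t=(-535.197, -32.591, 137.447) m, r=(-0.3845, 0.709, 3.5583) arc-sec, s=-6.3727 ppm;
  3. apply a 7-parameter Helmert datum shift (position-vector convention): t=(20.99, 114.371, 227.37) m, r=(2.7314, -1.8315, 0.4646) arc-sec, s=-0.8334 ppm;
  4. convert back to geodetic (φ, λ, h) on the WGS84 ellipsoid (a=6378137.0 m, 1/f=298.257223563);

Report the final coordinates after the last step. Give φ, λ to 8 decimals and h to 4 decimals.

φ=43.15312497°, λ=-51.51483250°, h=3806.5641 m

start: φ=43.148683°, λ=-51.511025°, h=3883.263 m
→ ECEF (a=6378137.000, f=1/298.257223563): X=2902398.2066, Y=-3650256.1399, Z=4342223.2354
→ Helmert 7p (PV): X=2901922.4096, Y=-3650207.3052, Z=4342329.8387
→ Helmert 7p (PV): X=2901910.6460, Y=-3650140.8577, Z=4342531.0203
→ geod (Bowring, a=6378137.000): φ=43.15312497°, λ=-51.51483250°, h=3806.5641 m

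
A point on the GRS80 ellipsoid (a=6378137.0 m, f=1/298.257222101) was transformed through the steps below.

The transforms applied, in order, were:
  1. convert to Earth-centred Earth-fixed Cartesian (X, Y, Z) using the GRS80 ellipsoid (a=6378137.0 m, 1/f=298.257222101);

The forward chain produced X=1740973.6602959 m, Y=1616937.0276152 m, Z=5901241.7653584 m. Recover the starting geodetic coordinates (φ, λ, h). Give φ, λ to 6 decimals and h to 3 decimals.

φ=68.201748°, λ=42.884534°, h=1891.191 m

start: X=1740973.6603, Y=1616937.0276, Z=5901241.7654 m
→ geod (Bowring, a=6378137.000): φ=68.20174800°, λ=42.88453400°, h=1891.1910 m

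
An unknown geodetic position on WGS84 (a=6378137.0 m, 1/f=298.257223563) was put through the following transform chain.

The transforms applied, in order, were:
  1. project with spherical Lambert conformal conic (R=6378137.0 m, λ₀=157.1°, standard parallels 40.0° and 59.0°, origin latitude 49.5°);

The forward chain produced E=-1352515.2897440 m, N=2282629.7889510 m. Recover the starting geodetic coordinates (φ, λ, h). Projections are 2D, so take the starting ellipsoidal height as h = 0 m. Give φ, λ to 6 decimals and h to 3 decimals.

φ=67.377705°, λ=125.931153°, h=0.000 m

start: E=-1352515.2897, N=2282629.7890 m
→ lcc⁻¹: φ=67.37770500°, λ=125.93115300°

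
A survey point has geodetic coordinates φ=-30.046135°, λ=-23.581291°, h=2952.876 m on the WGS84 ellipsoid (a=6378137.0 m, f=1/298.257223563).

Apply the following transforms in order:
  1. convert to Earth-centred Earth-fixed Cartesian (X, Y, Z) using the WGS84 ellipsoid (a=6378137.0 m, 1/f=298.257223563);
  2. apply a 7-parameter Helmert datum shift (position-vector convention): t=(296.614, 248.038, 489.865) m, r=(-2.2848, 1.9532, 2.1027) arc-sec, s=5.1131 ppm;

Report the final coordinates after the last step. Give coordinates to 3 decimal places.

start: φ=-30.046135°, λ=-23.581291°, h=2952.876 m
→ ECEF (a=6378137.000, f=1/298.257223563): X=5066608.1980, Y=-2211576.7743, Z=-3176280.2252
→ Helmert 7p (PV): X=5066923.1858, Y=-2211323.5781, Z=-3175830.0809

X=5066923.186 m, Y=-2211323.578 m, Z=-3175830.081 m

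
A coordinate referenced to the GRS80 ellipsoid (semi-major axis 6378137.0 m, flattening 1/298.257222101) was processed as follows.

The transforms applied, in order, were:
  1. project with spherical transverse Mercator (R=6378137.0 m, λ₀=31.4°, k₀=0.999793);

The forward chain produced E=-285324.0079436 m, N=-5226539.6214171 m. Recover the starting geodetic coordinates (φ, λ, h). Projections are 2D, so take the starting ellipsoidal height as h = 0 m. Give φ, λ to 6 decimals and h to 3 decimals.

start: E=-285324.0079, N=-5226539.6214 m
→ tm⁻¹: φ=-46.89919200°, λ=27.64788200°

φ=-46.899192°, λ=27.647882°, h=0.000 m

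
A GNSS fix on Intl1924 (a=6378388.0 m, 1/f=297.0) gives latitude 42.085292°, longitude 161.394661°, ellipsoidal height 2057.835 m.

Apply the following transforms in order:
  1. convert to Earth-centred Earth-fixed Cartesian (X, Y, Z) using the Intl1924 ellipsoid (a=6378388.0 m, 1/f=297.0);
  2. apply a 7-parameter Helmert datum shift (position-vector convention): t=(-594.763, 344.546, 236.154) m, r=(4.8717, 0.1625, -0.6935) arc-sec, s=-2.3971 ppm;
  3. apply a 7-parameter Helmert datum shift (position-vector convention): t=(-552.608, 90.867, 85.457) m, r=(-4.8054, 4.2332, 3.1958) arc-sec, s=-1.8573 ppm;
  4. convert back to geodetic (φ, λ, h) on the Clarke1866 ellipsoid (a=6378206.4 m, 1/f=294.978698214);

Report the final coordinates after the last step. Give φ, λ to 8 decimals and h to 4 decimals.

φ=42.08251978°, λ=161.39445946°, h=3404.1512 m

start: φ=42.085292°, λ=161.394661°, h=2057.835 m
→ ECEF (a=6378388.000, f=1/297.0): X=-4494554.5703, Y=1513050.9919, Z=4254092.0424
→ Helmert 7p (PV): X=-4495130.1208, Y=1513306.5467, Z=4254357.2760
→ Helmert 7p (PV): X=-4495610.5140, Y=1513424.0717, Z=4254491.8295
→ geod (Bowring, a=6378206.400): φ=42.08251978°, λ=161.39445946°, h=3404.1512 m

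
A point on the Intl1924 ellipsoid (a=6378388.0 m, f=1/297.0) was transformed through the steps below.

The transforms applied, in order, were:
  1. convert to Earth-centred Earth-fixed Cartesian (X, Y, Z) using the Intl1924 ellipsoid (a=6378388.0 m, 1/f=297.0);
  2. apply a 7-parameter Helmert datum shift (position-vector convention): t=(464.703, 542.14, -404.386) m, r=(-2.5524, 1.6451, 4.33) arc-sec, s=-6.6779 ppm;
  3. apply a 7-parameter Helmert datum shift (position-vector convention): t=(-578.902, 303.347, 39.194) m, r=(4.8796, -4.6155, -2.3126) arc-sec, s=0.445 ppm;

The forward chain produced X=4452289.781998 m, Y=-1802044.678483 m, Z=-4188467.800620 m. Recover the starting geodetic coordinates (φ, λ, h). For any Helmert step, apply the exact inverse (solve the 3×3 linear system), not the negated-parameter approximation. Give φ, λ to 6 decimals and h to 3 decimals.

start: X=4452289.7820, Y=-1802044.6785, Z=-4188467.8006 m
→ Helmert⁻¹: X=4452793.1849, Y=-1802396.3883, Z=-4188562.1298
→ Helmert⁻¹: X=4452353.7686, Y=-1802992.2079, Z=-4188172.5125
→ geod (Bowring, a=6378388.000): φ=-41.27620400°, λ=-22.04561400°, h=3905.4700 m

φ=-41.276204°, λ=-22.045614°, h=3905.470 m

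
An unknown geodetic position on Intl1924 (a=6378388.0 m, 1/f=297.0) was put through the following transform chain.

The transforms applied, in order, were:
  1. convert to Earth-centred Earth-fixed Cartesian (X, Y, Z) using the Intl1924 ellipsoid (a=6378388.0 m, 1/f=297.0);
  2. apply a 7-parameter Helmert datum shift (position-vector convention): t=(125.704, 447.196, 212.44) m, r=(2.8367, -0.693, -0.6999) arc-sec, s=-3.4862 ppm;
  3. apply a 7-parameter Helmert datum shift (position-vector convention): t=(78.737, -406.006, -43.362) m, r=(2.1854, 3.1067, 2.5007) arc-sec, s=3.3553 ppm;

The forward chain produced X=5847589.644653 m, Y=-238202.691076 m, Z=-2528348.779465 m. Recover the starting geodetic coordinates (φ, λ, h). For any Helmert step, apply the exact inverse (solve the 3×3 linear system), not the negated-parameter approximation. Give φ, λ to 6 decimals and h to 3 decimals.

start: X=5847589.6447, Y=-238202.6911, Z=-2528348.7795 m
→ Helmert⁻¹: X=5847526.4825, Y=-237893.5677, Z=-2528206.3400
→ Helmert⁻¹: X=5847413.4776, Y=-238356.5261, Z=-2528443.9625
→ geod (Bowring, a=6378388.000): φ=-23.50755300°, λ=-2.33424000°, h=119.3000 m

φ=-23.507553°, λ=-2.334240°, h=119.300 m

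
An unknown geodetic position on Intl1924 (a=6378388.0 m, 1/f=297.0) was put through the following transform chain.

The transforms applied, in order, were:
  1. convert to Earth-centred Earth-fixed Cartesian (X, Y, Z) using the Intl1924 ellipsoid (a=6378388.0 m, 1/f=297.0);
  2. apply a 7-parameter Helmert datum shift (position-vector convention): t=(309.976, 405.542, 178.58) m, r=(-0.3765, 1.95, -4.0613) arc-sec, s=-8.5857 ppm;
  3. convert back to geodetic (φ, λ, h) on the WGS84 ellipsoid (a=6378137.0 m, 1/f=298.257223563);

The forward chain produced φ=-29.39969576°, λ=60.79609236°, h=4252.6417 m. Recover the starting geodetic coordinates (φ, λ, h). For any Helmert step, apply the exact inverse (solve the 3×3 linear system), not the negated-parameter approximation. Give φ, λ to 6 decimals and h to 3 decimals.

start: φ=-29.399696°, λ=60.796092°, h=4252.642 m
→ ECEF (a=6378137.000, f=1/298.257223563): X=2715236.2506, Y=4857565.2628, Z=-3114660.9097
→ Helmert⁻¹: X=2714883.3934, Y=4857260.5642, Z=-3114831.7008
→ geod (Bowring, a=6378388.000): φ=-29.40368000°, λ=60.79773300°, h=3725.7530 m

φ=-29.403680°, λ=60.797733°, h=3725.753 m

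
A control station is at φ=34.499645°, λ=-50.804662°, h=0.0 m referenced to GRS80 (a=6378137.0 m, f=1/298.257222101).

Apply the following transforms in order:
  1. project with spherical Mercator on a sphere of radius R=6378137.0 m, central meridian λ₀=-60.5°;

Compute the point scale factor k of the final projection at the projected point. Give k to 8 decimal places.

start: φ=34.499645°, λ=-50.804662°, h=0.000 m
→ into merc (λ₀=-60.5°): φ=34.49964500°, λ−λ₀=9.69533800°
scale k = 1.21340124

1.21340124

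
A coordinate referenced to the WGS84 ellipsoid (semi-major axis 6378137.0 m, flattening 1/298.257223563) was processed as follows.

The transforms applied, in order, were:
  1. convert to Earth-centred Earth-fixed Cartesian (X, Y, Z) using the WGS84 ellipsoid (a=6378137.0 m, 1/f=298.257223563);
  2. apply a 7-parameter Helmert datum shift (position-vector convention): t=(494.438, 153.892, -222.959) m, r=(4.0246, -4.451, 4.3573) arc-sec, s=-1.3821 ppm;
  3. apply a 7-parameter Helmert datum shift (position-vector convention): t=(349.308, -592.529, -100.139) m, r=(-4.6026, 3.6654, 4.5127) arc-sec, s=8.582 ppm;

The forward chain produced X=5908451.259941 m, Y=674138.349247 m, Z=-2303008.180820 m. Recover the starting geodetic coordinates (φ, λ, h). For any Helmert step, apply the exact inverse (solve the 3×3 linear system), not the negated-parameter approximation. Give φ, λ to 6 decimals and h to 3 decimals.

start: X=5908451.2599, Y=674138.3492, Z=-2303008.1808 m
→ Helmert⁻¹: X=5908106.9301, Y=674647.2131, Z=-2302768.2351
→ Helmert⁻¹: X=5907585.2121, Y=674324.5272, Z=-2302689.0959
→ geod (Bowring, a=6378137.000): φ=-21.29981800°, λ=6.51187400°, h=921.2250 m

φ=-21.299818°, λ=6.511874°, h=921.225 m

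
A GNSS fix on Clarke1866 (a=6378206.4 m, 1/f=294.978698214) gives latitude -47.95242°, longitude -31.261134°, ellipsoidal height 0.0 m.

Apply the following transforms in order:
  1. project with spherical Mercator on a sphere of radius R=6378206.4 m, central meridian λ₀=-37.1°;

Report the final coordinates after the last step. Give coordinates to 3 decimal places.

E=649986.662 m, N=-6099009.227 m

start: φ=-47.952420°, λ=-31.261134°, h=0.000 m
→ merc (R=6378206.4, λ₀=-37.1°): E=649986.6623, N=-6099009.2274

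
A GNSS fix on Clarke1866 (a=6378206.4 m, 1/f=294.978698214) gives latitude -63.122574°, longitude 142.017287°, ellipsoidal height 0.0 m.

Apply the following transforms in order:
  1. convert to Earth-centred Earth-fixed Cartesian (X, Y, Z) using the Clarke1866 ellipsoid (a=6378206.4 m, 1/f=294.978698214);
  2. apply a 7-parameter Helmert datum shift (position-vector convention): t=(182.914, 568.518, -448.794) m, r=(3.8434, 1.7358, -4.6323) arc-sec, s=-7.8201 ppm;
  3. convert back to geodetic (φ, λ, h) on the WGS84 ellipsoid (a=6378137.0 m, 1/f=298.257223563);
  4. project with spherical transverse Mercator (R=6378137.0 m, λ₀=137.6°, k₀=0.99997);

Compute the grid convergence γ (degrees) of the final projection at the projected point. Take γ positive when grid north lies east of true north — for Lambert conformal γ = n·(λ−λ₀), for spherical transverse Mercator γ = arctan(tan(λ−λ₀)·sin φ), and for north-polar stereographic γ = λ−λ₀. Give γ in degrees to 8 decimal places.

-3.92959415

start: φ=-63.122574°, λ=142.017287°, h=0.000 m
→ ECEF (a=6378206.400, f=1/294.978698214): X=-2278893.8355, Y=1779359.9806, Z=-5665973.9681
→ Helmert 7p (PV): X=-2278700.8208, Y=1780071.3380, Z=-5666326.1208
→ geod (Bowring, a=6378137.000): φ=-63.11999101°, λ=142.00382332°, h=323.5345 m
→ into tm (λ₀=137.6°): φ=-63.11999101°, λ−λ₀=4.40382332°
convergence γ = -3.92959415°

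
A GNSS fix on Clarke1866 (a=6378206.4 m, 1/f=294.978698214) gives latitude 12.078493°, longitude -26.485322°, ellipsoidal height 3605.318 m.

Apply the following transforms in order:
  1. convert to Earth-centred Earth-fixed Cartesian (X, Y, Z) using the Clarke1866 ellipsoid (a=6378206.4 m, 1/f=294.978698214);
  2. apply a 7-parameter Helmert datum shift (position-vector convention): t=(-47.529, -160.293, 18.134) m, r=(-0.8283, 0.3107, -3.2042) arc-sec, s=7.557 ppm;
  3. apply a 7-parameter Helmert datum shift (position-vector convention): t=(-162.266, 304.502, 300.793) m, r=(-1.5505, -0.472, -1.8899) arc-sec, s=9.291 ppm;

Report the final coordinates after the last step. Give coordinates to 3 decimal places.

start: φ=12.078493°, λ=-26.485322°, h=3605.318 m
→ ECEF (a=6378206.400, f=1/294.978698214): X=5586405.5104, Y=-2783492.3951, Z=1326566.4974
→ Helmert 7p (PV): X=5586358.9558, Y=-2783755.1779, Z=1326597.4191
→ Helmert 7p (PV): X=5586220.0506, Y=-2783517.7530, Z=1326944.2468

X=5586220.051 m, Y=-2783517.753 m, Z=1326944.247 m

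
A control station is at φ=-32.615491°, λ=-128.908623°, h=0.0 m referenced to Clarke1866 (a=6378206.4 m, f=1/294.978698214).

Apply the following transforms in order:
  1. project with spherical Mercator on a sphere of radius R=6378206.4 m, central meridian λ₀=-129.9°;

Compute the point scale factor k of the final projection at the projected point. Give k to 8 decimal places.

1.18721601

start: φ=-32.615491°, λ=-128.908623°, h=0.000 m
→ into merc (λ₀=-129.9°): φ=-32.61549100°, λ−λ₀=0.99137700°
scale k = 1.18721601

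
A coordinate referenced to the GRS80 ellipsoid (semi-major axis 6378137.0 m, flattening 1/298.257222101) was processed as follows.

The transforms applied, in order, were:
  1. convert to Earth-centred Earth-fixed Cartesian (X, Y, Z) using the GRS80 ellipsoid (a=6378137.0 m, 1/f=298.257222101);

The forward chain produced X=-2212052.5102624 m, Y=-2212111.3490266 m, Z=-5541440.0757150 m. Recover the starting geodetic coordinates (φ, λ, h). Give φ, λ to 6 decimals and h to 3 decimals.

start: X=-2212052.5103, Y=-2212111.3490, Z=-5541440.0757 m
→ geod (Bowring, a=6378137.000): φ=-60.71802600°, λ=-134.99923800°, h=1602.2010 m

φ=-60.718026°, λ=-134.999238°, h=1602.201 m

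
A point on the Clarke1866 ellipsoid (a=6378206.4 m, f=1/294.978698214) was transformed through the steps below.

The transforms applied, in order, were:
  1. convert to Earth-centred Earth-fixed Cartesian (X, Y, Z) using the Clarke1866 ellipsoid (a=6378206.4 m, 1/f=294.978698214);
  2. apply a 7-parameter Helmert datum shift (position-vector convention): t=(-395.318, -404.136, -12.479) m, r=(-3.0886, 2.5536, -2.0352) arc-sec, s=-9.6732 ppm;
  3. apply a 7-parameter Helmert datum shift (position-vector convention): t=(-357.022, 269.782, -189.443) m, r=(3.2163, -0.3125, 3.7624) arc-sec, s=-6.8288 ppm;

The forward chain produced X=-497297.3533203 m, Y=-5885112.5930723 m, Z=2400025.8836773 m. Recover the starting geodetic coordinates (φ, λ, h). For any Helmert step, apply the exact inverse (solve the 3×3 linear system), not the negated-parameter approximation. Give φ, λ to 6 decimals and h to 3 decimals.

φ=22.253489°, λ=-94.823641°, h=-23.067 m

start: X=-497297.3533, Y=-5885112.5931, Z=2400025.8837 m
→ Helmert⁻¹: X=-497047.4412, Y=-5885376.0706, Z=2400324.2415
→ Helmert⁻¹: X=-496628.5757, Y=-5885069.7033, Z=2400265.6685
→ geod (Bowring, a=6378206.400): φ=22.25348900°, λ=-94.82364100°, h=-23.0670 m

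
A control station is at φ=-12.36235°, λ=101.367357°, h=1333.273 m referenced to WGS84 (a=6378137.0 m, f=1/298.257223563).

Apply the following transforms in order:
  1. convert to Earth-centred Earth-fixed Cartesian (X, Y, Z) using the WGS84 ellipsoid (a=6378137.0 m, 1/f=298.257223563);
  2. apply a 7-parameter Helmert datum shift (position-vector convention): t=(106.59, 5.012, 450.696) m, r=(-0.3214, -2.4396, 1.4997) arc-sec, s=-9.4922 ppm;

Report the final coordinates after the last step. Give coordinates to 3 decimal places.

start: φ=-12.362350°, λ=101.367357°, h=1333.273 m
→ ECEF (a=6378137.000, f=1/298.257223563): X=-1228419.7157, Y=6110247.5001, Z=-1356869.9287
→ Helmert 7p (PV): X=-1228329.8427, Y=6110183.4667, Z=-1356430.4029

X=-1228329.843 m, Y=6110183.467 m, Z=-1356430.403 m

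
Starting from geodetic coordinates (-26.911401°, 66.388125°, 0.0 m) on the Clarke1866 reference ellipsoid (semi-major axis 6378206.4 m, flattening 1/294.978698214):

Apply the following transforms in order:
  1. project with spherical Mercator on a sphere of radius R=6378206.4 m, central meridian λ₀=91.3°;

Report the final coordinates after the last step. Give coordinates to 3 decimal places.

start: φ=-26.911401°, λ=66.388125°, h=0.000 m
→ merc (R=6378206.4, λ₀=91.3°): E=-2773207.4144, N=-3112440.6948

E=-2773207.414 m, N=-3112440.695 m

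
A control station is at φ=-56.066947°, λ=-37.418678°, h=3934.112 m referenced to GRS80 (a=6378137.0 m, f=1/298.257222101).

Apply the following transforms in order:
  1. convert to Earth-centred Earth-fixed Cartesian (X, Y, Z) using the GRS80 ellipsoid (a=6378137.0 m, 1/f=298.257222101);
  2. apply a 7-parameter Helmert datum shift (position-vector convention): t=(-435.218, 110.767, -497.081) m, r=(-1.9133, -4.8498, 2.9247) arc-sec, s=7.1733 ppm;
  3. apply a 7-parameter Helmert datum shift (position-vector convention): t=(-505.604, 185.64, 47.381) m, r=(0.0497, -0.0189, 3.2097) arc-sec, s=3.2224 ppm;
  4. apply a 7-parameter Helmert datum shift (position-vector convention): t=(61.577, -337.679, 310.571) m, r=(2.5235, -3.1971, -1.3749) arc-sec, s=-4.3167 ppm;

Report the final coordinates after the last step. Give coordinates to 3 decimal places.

X=2835427.639 m, Y=-2169748.744 m, Z=-5271938.192 m

start: φ=-56.066947°, λ=-37.418678°, h=3934.112 m
→ ECEF (a=6378137.000, f=1/298.257222101): X=2836033.4144, Y=-2169776.5937, Z=-5271870.9672
→ Helmert 7p (PV): X=2835773.2621, Y=-2169690.0797, Z=-5272319.0553
→ Helmert 7p (PV): X=2835311.0420, Y=-2169466.0331, Z=-5272288.9268
→ Helmert 7p (PV): X=2835427.6388, Y=-2169748.7441, Z=-5271938.1916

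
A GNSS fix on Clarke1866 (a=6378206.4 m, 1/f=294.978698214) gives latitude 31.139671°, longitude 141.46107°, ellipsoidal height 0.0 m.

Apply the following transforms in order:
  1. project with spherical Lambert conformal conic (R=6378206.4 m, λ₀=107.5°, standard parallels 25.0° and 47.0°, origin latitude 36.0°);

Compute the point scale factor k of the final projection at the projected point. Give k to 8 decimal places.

start: φ=31.139671°, λ=141.461070°, h=0.000 m
→ into lcc (λ₀=107.5°): φ=31.13967100°, λ−λ₀=33.96107000°
scale k = 0.98543862

0.98543862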